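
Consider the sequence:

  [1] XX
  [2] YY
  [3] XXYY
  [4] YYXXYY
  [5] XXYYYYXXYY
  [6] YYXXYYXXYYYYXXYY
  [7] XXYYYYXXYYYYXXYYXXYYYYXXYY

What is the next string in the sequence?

YYXXYYXXYYYYXXYYXXYYYYXXYYYYXXYYXXYYYYXXYY

From term 3 onward, concatenate the second-to-last term with the last: XX·YY = XXYY, YY·XXYY = YYXXYY, …
Continuing: YYXXYYXXYYYYXXYY · XXYYYYXXYYYYXXYYXXYYYYXXYY gives term 8.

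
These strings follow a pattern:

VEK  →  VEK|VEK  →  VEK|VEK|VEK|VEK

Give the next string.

Every step duplicates the string with '|' between the halves.
One more doubling of VEK|VEK|VEK|VEK gives the answer.

VEK|VEK|VEK|VEK|VEK|VEK|VEK|VEK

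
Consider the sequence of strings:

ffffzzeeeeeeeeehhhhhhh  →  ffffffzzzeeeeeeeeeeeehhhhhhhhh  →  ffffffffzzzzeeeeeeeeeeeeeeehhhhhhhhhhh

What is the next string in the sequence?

ffffffffffzzzzzeeeeeeeeeeeeeeeeeehhhhhhhhhhhhh

Term n consists of 2n f's, followed by n z's, followed by 3n+3 e's, followed by 2n+3 h's, where the shown terms are n = 2, 3, 4.
For the next term, n = 5, so the run lengths are 10, 5, 18, 13.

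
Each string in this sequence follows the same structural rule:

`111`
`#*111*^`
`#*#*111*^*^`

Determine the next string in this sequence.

s(k+1) = #*·s(k)·*^, so each term gains #* as a prefix and *^ as a suffix.
Applying this once more to #*#*111*^*^:

#*#*#*111*^*^*^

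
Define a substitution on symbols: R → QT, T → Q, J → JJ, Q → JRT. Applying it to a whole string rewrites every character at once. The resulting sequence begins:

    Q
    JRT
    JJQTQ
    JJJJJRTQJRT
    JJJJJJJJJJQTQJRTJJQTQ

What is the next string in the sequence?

JJJJJJJJJJJJJJJJJJJJJRTQJRTJJQTQJJJJJRTQJRT

Replace each of the 21 characters of JJJJJJJJJJQTQJRTJJQTQ in place — JJ JJ JJ JJ JJ JJ JJ JJ JJ JJ JRT Q JRT JJ QT Q JJ JJ JRT Q JRT — and concatenate.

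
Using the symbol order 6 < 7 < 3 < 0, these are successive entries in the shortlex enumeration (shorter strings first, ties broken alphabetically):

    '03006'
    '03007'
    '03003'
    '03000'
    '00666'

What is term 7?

Stepping forward 2 times from 00666: 00666 → 00667, then the target.

00663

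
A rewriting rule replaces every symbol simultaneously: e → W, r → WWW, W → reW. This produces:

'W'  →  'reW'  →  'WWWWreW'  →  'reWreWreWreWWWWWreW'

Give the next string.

φ(reWreWreWreWWWWWreW) expands symbol-by-symbol to WWW W reW WWW W reW WWW W reW WWW W reW reW reW reW reW WWW W reW; joining the 19 pieces gives the next term.

WWWWreWWWWWreWWWWWreWWWWWreWreWreWreWreWWWWWreW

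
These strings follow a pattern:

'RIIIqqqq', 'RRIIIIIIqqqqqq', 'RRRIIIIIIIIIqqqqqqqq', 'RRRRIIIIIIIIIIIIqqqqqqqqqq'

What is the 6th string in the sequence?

RRRRRRIIIIIIIIIIIIIIIIIIqqqqqqqqqqqqqq

The n-th term is n R's then 3n I's then 2n+2 q's (n = 1, 2, …).
At n = 6 the blocks have lengths 6, 18, 14.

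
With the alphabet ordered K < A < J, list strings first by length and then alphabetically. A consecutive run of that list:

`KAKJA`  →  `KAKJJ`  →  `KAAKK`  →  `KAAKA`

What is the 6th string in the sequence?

Advancing 2 positions from KAAKA through KAAKA → KAAKJ reaches term 6.

KAAAK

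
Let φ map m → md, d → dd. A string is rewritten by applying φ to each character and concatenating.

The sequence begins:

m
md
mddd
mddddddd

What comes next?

mddddddddddddddd

Expanding mddddddd: m→md, d→dd, d→dd, d→dd, d→dd, d→dd, d→dd, d→dd. Concatenated: md dd dd dd dd dd dd dd.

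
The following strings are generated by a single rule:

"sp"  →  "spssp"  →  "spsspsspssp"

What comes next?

s(k+1) = s(k)·s·s(k) — each term doubles the last with 's' between the halves.
So the next term is two copies of spsspsspssp with 's' between the halves.

spsspsspsspsspsspsspssp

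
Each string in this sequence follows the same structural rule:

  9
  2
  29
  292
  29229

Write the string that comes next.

Each term (from the third on) is the previous term followed by the one before it: term 3 = 2·9 = 29.
So term 6 is 29229·292.

29229292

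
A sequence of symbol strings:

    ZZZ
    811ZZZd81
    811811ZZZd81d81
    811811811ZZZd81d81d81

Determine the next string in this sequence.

s(k+1) = 811·s(k)·d81, so each term gains 811 as a prefix and d81 as a suffix.
Applying this once more to 811811811ZZZd81d81d81:

811811811811ZZZd81d81d81d81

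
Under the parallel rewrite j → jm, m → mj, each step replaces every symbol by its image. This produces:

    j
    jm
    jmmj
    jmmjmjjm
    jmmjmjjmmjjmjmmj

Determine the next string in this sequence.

Replace each of the 16 characters of jmmjmjjmmjjmjmmj in place — jm mj mj jm mj jm jm mj mj jm jm mj jm mj mj jm — and concatenate.

jmmjmjjmmjjmjmmjmjjmjmmjjmmjmjjm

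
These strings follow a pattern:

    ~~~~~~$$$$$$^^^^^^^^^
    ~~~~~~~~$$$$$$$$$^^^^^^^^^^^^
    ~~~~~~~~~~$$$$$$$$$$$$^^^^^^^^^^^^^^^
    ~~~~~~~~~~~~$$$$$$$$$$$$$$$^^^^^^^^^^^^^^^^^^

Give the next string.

~~~~~~~~~~~~~~$$$$$$$$$$$$$$$$$$^^^^^^^^^^^^^^^^^^^^^

Reading off run lengths: ~ runs 6, 8, 10, 12; $ runs 6, 9, 12, 15; ^ runs 9, 12, 15, 18 — each is linear in n, where the shown terms are n = 2, 3, 4, 5.
For the next term, n = 6, so the run lengths are 14, 18, 21.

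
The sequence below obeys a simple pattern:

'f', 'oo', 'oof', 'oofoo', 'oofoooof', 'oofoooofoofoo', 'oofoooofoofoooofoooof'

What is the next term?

oofoooofoofoooofoooofoofoooofoofoo

From term 3 onward, concatenate the last term with the second-to-last: oo·f = oof, oof·oo = oofoo, …
Continuing: oofoooofoofoooofoooof · oofoooofoofoo gives term 8.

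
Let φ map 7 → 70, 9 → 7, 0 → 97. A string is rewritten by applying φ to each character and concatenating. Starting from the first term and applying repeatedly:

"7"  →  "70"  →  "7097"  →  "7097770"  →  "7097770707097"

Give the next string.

709777070709770977097770

Applying the rule to each of the 13 symbols of 7097770707097 gives the pieces 70 97 7 70 70 70 97 70 97 70 97 7 70, which concatenate to the answer.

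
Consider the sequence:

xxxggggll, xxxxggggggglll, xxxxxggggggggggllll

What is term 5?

xxxxxxxggggggggggggggggllllll

Each string has the form x^{n+2} g^{3n+1} l^{n+1} (n = 1, 2, …).
At n = 5 the blocks have lengths 7, 16, 6.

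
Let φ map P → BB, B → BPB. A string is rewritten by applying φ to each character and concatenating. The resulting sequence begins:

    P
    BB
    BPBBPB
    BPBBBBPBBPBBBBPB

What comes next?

Rewriting the 16 symbols of BPBBBBPBBPBBBBPB one by one yields BPB BB BPB BPB BPB BPB BB BPB BPB BB BPB BPB BPB BPB BB BPB; concatenated:

BPBBBBPBBPBBPBBPBBBBPBBPBBBBPBBPBBPBBPBBBBPB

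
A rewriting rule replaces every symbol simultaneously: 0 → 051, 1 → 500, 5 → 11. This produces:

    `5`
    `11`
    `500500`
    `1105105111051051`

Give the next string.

Rewriting the 16 symbols of 1105105111051051 one by one yields 500 500 051 11 500 051 11 500 500 500 051 11 500 051 11 500; concatenated:

50050005111500051115005005000511150005111500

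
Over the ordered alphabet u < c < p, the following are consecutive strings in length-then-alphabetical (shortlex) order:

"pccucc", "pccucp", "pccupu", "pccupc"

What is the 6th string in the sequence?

Continuing the enumeration 2 steps past pccupc: pccupc → pccupp → (answer).

pcccuu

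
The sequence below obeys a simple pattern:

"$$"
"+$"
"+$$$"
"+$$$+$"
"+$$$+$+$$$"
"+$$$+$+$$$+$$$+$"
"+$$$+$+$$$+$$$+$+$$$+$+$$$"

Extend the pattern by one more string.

This is a Fibonacci-style word recurrence s(k) = s(k−1)·s(k−2): e.g. +$·$$ = +$$$.
The next term joins +$$$+$+$$$+$$$+$+$$$+$+$$$ and +$$$+$+$$$+$$$+$.

+$$$+$+$$$+$$$+$+$$$+$+$$$+$$$+$+$$$+$$$+$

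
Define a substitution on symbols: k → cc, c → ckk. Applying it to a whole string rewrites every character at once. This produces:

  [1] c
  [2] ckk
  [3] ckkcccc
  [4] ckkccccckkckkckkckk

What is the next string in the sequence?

ckkccccckkckkckkckkckkccccckkccccckkccccckkcccc

φ(ckkccccckkckkckkckk) expands symbol-by-symbol to ckk cc cc ckk ckk ckk ckk ckk cc cc ckk cc cc ckk cc cc ckk cc cc; joining the 19 pieces gives the next term.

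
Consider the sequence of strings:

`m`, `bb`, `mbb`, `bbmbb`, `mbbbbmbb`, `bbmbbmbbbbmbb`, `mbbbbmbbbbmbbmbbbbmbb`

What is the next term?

Each term (from the third on) is the two preceding terms concatenated in order: term 3 = m·bb = mbb.
Continuing: bbmbbmbbbbmbb · mbbbbmbbbbmbbmbbbbmbb gives term 8.

bbmbbmbbbbmbbmbbbbmbbbbmbbmbbbbmbb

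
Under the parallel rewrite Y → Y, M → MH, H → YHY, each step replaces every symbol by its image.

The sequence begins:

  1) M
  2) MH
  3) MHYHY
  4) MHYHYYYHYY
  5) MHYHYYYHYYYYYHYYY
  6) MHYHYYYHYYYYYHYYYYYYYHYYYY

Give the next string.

Rewriting the 26 symbols of MHYHYYYHYYYYYHYYYYYYYHYYYY one by one yields MH YHY Y YHY Y Y Y YHY Y Y Y Y Y YHY Y Y Y Y Y Y Y YHY Y Y Y Y; concatenated:

MHYHYYYHYYYYYHYYYYYYYHYYYYYYYYYHYYYYY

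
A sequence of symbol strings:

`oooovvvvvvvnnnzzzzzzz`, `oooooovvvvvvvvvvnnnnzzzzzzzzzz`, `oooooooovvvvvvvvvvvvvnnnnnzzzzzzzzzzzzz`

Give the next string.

Reading off run lengths: o runs 4, 6, 8; v runs 7, 10, 13; n runs 3, 4, 5; z runs 7, 10, 13 — each is linear in n, where the shown terms are n = 2, 3, 4.
For the next term, n = 5, so the run lengths are 10, 16, 6, 16.

oooooooooovvvvvvvvvvvvvvvvnnnnnnzzzzzzzzzzzzzzzz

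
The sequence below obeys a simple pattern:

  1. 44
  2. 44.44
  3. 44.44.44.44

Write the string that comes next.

s(k+1) = s(k)·.·s(k) — each term doubles the last with '.' between the halves.
So the next term is two copies of 44.44.44.44 with '.' between the halves.

44.44.44.44.44.44.44.44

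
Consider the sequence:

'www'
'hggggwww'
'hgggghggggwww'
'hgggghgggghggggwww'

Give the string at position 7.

Every step adds hgggg at the front: s(k+1) = hgggg·s(k).
From hgggghgggghggggwww, 3 further steps: hgggghgggghggggwww → hgggghgggghgggghggggwww → hgggghgggghgggghgggghggggwww → (answer).

hgggghgggghgggghgggghgggghggggwww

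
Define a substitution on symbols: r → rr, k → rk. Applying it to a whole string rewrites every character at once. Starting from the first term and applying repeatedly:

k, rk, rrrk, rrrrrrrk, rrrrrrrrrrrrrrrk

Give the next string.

Replace each of the 16 characters of rrrrrrrrrrrrrrrk in place — rr rr rr rr rr rr rr rr rr rr rr rr rr rr rr rk — and concatenate.

rrrrrrrrrrrrrrrrrrrrrrrrrrrrrrrk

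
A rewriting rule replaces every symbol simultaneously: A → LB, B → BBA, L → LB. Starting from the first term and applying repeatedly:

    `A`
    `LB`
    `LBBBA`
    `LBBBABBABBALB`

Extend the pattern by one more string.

Replace each of the 13 characters of LBBBABBABBALB in place — LB BBA BBA BBA LB BBA BBA LB BBA BBA LB LB BBA — and concatenate.

LBBBABBABBALBBBABBALBBBABBALBLBBBA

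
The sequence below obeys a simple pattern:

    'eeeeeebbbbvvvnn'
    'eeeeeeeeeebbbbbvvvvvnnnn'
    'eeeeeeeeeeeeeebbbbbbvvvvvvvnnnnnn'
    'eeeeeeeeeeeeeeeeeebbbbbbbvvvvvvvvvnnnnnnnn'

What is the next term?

eeeeeeeeeeeeeeeeeeeeeebbbbbbbbvvvvvvvvvvvnnnnnnnnnn

The n-th term is 4n+2 e's then n+3 b's then 2n+1 v's then 2n n's (n = 1, 2, …).
At n = 5 the blocks have lengths 22, 8, 11, 10.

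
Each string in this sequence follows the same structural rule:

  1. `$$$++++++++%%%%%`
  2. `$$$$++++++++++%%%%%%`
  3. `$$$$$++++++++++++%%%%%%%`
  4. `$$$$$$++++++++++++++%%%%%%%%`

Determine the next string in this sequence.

$$$$$$$++++++++++++++++%%%%%%%%%

Reading off run lengths: $ runs 3, 4, 5, 6; + runs 8, 10, 12, 14; % runs 5, 6, 7, 8 — each is linear in n, where the shown terms are n = 3, 4, 5, 6.
For the next term, n = 7, so the run lengths are 7, 16, 9.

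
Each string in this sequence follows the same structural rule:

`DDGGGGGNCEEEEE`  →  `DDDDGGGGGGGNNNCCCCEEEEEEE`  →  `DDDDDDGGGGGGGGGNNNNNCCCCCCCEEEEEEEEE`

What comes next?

DDDDDDDDGGGGGGGGGGGNNNNNNNCCCCCCCCCCEEEEEEEEEEE

The n-th term is 2n D's then 2n+3 G's then 2n-1 N's then 3n-2 C's then 2n+3 E's (n = 1, 2, …).
For the next term, n = 4, so the run lengths are 8, 11, 7, 10, 11.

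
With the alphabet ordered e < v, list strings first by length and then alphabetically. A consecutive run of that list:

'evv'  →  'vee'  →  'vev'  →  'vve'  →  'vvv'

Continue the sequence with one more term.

After vvv the length-3 strings are exhausted; the first length-4 string is 4 copies of e.

eeee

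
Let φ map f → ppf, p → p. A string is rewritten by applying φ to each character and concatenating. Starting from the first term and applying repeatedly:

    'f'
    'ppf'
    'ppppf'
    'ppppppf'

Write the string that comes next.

ppppppppf

Apply φ to ppppppf symbol by symbol: p→p, p→p, p→p, p→p, p→p, p→p, f→ppf; joined: p p p p p p ppf.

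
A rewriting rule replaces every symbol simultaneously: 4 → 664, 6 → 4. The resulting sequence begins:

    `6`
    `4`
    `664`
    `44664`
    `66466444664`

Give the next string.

446644466466466444664

Rewriting each symbol of 66466444664: 6→4, 6→4, 4→664, 6→4, 6→4, 4→664, 4→664, 4→664, 6→4, 6→4, 4→664, which concatenates to 4 4 664 4 4 664 664 664 4 4 664.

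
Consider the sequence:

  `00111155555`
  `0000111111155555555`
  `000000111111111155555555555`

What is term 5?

Term n consists of 2n 0's, followed by 3n+1 1's, followed by 3n+2 5's (n = 1, 2, …).
At n = 5 the blocks have lengths 10, 16, 17.

0000000000111111111111111155555555555555555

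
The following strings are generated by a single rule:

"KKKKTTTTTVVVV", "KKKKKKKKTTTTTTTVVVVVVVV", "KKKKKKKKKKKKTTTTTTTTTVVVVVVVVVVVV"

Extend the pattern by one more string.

Reading off run lengths: K runs 4, 8, 12; T runs 5, 7, 9; V runs 4, 8, 12 — each is linear in n (n = 1, 2, …).
At n = 4 the blocks have lengths 16, 11, 16.

KKKKKKKKKKKKKKKKTTTTTTTTTTTVVVVVVVVVVVVVVVV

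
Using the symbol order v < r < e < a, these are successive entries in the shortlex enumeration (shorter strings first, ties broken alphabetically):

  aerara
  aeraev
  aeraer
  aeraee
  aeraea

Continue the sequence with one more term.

aeraav

Find the rightmost character of aeraea below a, bump it to the next letter, and reset everything to its right to v.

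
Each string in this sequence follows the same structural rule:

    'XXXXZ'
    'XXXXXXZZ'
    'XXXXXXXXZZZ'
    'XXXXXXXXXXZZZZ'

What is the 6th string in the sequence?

XXXXXXXXXXXXXXZZZZZZ

Each string has the form X^{2n+2} Z^{n} (n = 1, 2, …).
For term 6, n = 6, so the run lengths are 14, 6.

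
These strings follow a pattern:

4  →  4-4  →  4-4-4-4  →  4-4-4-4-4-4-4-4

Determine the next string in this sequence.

Each string is two copies of the previous one joined by '-'.
One more doubling of 4-4-4-4-4-4-4-4 gives the answer.

4-4-4-4-4-4-4-4-4-4-4-4-4-4-4-4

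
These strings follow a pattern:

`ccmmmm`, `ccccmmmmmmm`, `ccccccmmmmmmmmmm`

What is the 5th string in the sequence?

Term n consists of 2n c's, followed by 3n+1 m's (n = 1, 2, …).
At n = 5 the blocks have lengths 10, 16.

ccccccccccmmmmmmmmmmmmmmmm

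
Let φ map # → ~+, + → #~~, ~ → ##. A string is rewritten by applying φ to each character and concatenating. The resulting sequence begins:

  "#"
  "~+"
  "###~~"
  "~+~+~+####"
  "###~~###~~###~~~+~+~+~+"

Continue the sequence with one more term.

~+~+~+####~+~+~+####~+~+~+#######~~###~~###~~###~~

φ(###~~###~~###~~~+~+~+~+) expands symbol-by-symbol to ~+ ~+ ~+ ## ## ~+ ~+ ~+ ## ## ~+ ~+ ~+ ## ## ## #~~ ## #~~ ## #~~ ## #~~; joining the 23 pieces gives the next term.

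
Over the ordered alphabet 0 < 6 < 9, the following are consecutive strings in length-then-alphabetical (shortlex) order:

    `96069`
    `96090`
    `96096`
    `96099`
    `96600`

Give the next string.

96606

Find the rightmost character of 96600 below 9, bump it to the next letter, and reset everything to its right to 0.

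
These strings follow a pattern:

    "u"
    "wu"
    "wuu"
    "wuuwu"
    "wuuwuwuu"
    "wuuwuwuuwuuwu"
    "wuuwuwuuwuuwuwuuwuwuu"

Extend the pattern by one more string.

wuuwuwuuwuuwuwuuwuwuuwuuwuwuuwuuwu

This is a Fibonacci-style word recurrence s(k) = s(k−1)·s(k−2): e.g. wu·u = wuu.
The next term joins wuuwuwuuwuuwuwuuwuwuu and wuuwuwuuwuuwu.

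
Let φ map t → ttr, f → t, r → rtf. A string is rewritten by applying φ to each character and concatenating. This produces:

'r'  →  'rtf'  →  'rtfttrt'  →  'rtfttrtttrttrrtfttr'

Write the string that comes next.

rtfttrtttrttrrtfttrttrttrrtfttrttrrtfrtfttrtttrttrrtf

Replace each of the 19 characters of rtfttrtttrttrrtfttr in place — rtf ttr t ttr ttr rtf ttr ttr ttr rtf ttr ttr rtf rtf ttr t ttr ttr rtf — and concatenate.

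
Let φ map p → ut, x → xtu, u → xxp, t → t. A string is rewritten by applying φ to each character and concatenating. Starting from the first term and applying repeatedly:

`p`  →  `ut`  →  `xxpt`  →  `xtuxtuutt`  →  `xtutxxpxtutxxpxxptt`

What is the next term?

φ(xtutxxpxtutxxpxxptt) expands symbol-by-symbol to xtu t xxp t xtu xtu ut xtu t xxp t xtu xtu ut xtu xtu ut t t; joining the 19 pieces gives the next term.

xtutxxptxtuxtuutxtutxxptxtuxtuutxtuxtuuttt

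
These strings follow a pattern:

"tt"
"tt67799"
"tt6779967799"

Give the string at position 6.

Every step adds 67799 to the end: s(k+1) = s(k)·67799.
From tt6779967799, 3 further steps: tt6779967799 → tt677996779967799 → tt67799677996779967799 → (answer).

tt6779967799677996779967799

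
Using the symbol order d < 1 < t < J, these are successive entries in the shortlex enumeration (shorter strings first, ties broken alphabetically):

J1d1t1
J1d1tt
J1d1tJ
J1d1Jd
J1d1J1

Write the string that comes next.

Find the rightmost character of J1d1J1 below J, bump it to the next letter, and reset everything to its right to d.

J1d1Jt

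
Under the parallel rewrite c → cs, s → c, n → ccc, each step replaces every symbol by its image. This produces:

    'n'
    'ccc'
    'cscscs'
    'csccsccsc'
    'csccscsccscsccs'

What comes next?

φ(csccscsccscsccs) expands symbol-by-symbol to cs c cs cs c cs c cs cs c cs c cs cs c; joining the 15 pieces gives the next term.

csccscsccsccscsccsccscsc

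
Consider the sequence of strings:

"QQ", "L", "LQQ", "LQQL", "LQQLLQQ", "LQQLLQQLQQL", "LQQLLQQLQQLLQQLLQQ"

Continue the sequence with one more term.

LQQLLQQLQQLLQQLLQQLQQLLQQLQQL

Each term (from the third on) is the previous term followed by the one before it: term 3 = L·QQ = LQQ.
So term 8 is LQQLLQQLQQLLQQLLQQ·LQQLLQQLQQL.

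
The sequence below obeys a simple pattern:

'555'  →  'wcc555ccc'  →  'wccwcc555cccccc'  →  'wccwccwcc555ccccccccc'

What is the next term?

wccwccwccwcc555cccccccccccc

s(k+1) = wcc·s(k)·ccc, so each term gains wcc as a prefix and ccc as a suffix.
So the next term is wcc·wccwccwcc555ccccccccc·ccc.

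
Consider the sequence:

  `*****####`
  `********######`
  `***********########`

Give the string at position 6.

Reading off run lengths: * runs 5, 8, 11; # runs 4, 6, 8 — each is linear in n, where the shown terms are n = 2, 3, 4.
For term 6, n = 7, so the run lengths are 20, 14.

********************##############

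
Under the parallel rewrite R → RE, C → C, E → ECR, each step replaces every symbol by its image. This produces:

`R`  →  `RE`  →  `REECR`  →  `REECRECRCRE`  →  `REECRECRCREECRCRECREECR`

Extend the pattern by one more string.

Rewriting the 23 symbols of REECRECRCREECRCRECREECR one by one yields RE ECR ECR C RE ECR C RE C RE ECR ECR C RE C RE ECR C RE ECR ECR C RE; concatenated:

REECRECRCREECRCRECREECRECRCRECREECRCREECRECRCRE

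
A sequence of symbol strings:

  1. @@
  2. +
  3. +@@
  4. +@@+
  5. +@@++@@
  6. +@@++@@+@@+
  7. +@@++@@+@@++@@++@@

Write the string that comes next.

+@@++@@+@@++@@++@@+@@++@@+@@+

Each term (from the third on) is the previous term followed by the one before it: term 3 = +·@@ = +@@.
Continuing: +@@++@@+@@++@@++@@ · +@@++@@+@@+ gives term 8.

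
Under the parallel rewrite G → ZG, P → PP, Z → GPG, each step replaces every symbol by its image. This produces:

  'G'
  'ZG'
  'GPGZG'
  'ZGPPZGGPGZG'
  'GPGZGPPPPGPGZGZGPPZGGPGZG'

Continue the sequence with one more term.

ZGPPZGGPGZGPPPPPPPPZGPPZGGPGZGGPGZGPPPPGPGZGZGPPZGGPGZG

φ(GPGZGPPPPGPGZGZGPPZGGPGZG) expands symbol-by-symbol to ZG PP ZG GPG ZG PP PP PP PP ZG PP ZG GPG ZG GPG ZG PP PP GPG ZG ZG PP ZG GPG ZG; joining the 25 pieces gives the next term.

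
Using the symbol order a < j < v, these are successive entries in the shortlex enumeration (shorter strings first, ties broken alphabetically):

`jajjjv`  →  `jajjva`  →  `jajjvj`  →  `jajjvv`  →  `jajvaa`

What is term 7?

jajvav

Stepping forward 2 times from jajvaa: jajvaa → jajvaj, then the target.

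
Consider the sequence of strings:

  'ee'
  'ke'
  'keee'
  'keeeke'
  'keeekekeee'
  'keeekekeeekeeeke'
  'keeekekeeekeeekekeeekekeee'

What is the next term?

This is a Fibonacci-style word recurrence s(k) = s(k−1)·s(k−2): e.g. ke·ee = keee.
So term 8 is keeekekeeekeeekekeeekekeee·keeekekeeekeeeke.

keeekekeeekeeekekeeekekeeekeeekekeeekeeeke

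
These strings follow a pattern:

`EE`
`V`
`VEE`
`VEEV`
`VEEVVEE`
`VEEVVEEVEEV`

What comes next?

VEEVVEEVEEVVEEVVEE

From term 3 onward, concatenate the last term with the second-to-last: V·EE = VEE, VEE·V = VEEV, …
The next term joins VEEVVEEVEEV and VEEVVEE.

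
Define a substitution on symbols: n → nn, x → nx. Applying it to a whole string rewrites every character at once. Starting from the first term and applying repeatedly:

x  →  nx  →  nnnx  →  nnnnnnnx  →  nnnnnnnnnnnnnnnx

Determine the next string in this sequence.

Applying the rule to each of the 16 symbols of nnnnnnnnnnnnnnnx gives the pieces nn nn nn nn nn nn nn nn nn nn nn nn nn nn nn nx, which concatenate to the answer.

nnnnnnnnnnnnnnnnnnnnnnnnnnnnnnnx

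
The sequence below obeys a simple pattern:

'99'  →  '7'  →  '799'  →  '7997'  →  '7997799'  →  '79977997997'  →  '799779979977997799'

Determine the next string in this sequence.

Each term (from the third on) is the previous term followed by the one before it: term 3 = 7·99 = 799.
Continuing: 799779979977997799 · 79977997997 gives term 8.

79977997997799779979977997997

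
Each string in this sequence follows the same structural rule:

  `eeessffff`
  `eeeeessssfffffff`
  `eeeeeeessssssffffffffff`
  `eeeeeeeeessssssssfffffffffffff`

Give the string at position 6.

Term n consists of 2n+1 e's, followed by 2n s's, followed by 3n+1 f's (n = 1, 2, …).
For term 6, n = 6, so the run lengths are 13, 12, 19.

eeeeeeeeeeeeessssssssssssfffffffffffffffffff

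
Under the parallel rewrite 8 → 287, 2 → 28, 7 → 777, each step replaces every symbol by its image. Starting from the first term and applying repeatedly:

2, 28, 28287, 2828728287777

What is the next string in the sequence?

Rewriting the 13 symbols of 2828728287777 one by one yields 28 287 28 287 777 28 287 28 287 777 777 777 777; concatenated:

28287282877772828728287777777777777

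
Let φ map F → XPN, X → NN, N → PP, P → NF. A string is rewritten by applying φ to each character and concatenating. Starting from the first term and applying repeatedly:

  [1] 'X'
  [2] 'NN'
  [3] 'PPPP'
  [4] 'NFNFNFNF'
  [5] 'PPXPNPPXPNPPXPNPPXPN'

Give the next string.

Replace each of the 20 characters of PPXPNPPXPNPPXPNPPXPN in place — NF NF NN NF PP NF NF NN NF PP NF NF NN NF PP NF NF NN NF PP — and concatenate.

NFNFNNNFPPNFNFNNNFPPNFNFNNNFPPNFNFNNNFPP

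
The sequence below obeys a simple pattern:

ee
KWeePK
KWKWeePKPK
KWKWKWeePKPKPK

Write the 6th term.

Every step adds KW to the front and PK to the end of the previous string.
From KWKWKWeePKPKPK, 2 further steps: KWKWKWeePKPKPK → KWKWKWKWeePKPKPKPK → (answer).

KWKWKWKWKWeePKPKPKPKPK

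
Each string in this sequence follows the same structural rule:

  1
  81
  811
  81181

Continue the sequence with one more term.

81181811

This is a Fibonacci-style word recurrence s(k) = s(k−1)·s(k−2): e.g. 81·1 = 811.
Continuing: 81181 · 811 gives term 5.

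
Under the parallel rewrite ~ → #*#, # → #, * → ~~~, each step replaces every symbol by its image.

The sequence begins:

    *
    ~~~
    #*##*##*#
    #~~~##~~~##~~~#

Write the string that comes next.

##*##*##*####*##*##*####*##*##*##

Applying the rule to each of the 15 symbols of #~~~##~~~##~~~# gives the pieces # #*# #*# #*# # # #*# #*# #*# # # #*# #*# #*# #, which concatenate to the answer.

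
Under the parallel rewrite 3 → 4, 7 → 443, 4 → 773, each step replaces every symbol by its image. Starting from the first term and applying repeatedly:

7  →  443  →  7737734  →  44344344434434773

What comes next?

Replace each of the 17 characters of 44344344434434773 in place — 773 773 4 773 773 4 773 773 773 4 773 773 4 773 443 443 4 — and concatenate.

77377347737734773773773477377347734434434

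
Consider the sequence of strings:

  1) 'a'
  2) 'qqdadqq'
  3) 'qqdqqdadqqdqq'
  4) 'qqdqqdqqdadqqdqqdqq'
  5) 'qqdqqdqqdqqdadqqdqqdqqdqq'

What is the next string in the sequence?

Each term wraps the previous one in qqd on the left and dqq on the right.
Applying this once more to qqdqqdqqdqqdadqqdqqdqqdqq:

qqdqqdqqdqqdqqdadqqdqqdqqdqqdqq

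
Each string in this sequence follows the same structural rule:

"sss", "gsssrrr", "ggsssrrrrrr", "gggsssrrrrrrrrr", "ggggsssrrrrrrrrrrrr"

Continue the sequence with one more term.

s(k+1) = g·s(k)·rrr, so each term gains g as a prefix and rrr as a suffix.
One more step from ggggsssrrrrrrrrrrrr gives the answer.

gggggsssrrrrrrrrrrrrrrr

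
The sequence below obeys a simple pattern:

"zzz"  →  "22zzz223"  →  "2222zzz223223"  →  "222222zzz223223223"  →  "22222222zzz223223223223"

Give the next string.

2222222222zzz223223223223223

Every step adds 22 to the front and 223 to the end of the previous string.
One more step from 22222222zzz223223223223 gives the answer.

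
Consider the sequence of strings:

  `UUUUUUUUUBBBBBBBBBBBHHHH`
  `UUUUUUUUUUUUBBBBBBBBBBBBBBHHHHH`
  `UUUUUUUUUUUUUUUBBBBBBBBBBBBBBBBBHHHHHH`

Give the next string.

Reading off run lengths: U runs 9, 12, 15; B runs 11, 14, 17; H runs 4, 5, 6 — each is linear in n, where the shown terms are n = 3, 4, 5.
For the next term, n = 6, so the run lengths are 18, 20, 7.

UUUUUUUUUUUUUUUUUUBBBBBBBBBBBBBBBBBBBBHHHHHHH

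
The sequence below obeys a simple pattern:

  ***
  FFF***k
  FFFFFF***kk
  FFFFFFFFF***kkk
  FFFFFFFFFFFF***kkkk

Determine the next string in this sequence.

FFFFFFFFFFFFFFF***kkkkk

Each term wraps the previous one in FFF on the left and k on the right.
So the next term is FFF·FFFFFFFFFFFF***kkkk·k.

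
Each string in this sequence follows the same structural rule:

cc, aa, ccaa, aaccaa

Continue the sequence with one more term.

From term 3 onward, concatenate the second-to-last term with the last: cc·aa = ccaa, aa·ccaa = aaccaa, …
Continuing: ccaa · aaccaa gives term 5.

ccaaaaccaa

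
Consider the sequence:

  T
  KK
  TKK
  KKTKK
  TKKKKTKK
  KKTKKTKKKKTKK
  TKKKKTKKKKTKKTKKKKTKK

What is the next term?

Each term (from the third on) is the two preceding terms concatenated in order: term 3 = T·KK = TKK.
The next term joins KKTKKTKKKKTKK and TKKKKTKKKKTKKTKKKKTKK.

KKTKKTKKKKTKKTKKKKTKKKKTKKTKKKKTKK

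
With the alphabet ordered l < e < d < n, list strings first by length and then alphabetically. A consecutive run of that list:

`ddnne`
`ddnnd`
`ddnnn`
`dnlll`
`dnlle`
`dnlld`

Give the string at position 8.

dnlel

Advancing 2 positions from dnlld through dnlld → dnlln reaches term 8.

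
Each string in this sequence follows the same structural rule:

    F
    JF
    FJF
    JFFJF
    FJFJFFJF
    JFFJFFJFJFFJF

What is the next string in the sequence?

FJFJFFJFJFFJFFJFJFFJF

From term 3 onward, concatenate the second-to-last term with the last: F·JF = FJF, JF·FJF = JFFJF, …
So term 7 is FJFJFFJF·JFFJFFJFJFFJF.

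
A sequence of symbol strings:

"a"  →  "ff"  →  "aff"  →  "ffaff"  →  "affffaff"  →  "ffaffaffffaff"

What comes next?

This is a Fibonacci-style word recurrence s(k) = s(k−2)·s(k−1): e.g. a·ff = aff.
The next term joins affffaff and ffaffaffffaff.

affffaffffaffaffffaff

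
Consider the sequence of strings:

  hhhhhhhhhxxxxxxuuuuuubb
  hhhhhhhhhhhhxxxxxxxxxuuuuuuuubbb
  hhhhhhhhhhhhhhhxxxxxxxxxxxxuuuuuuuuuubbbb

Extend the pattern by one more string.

Each string has the form h^{3n+3} x^{3n} u^{2n+2} b^{n}, where the shown terms are n = 2, 3, 4.
At n = 5 the blocks have lengths 18, 15, 12, 5.

hhhhhhhhhhhhhhhhhhxxxxxxxxxxxxxxxuuuuuuuuuuuubbbbb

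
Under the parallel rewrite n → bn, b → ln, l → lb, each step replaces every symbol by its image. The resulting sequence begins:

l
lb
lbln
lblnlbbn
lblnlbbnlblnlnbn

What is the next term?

lblnlbbnlblnlnbnlblnlbbnlbbnlnbn

φ(lblnlbbnlblnlnbn) expands symbol-by-symbol to lb ln lb bn lb ln ln bn lb ln lb bn lb bn ln bn; joining the 16 pieces gives the next term.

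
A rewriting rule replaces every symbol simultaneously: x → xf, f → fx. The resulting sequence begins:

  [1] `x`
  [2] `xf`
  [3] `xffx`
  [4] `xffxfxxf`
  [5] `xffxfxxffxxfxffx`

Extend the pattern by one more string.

xffxfxxffxxfxffxfxxfxffxxffxfxxf

φ(xffxfxxffxxfxffx) expands symbol-by-symbol to xf fx fx xf fx xf xf fx fx xf xf fx xf fx fx xf; joining the 16 pieces gives the next term.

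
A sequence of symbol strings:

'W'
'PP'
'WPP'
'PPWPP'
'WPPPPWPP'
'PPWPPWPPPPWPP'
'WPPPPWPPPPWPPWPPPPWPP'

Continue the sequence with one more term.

This is a Fibonacci-style word recurrence s(k) = s(k−2)·s(k−1): e.g. W·PP = WPP.
The next term joins PPWPPWPPPPWPP and WPPPPWPPPPWPPWPPPPWPP.

PPWPPWPPPPWPPWPPPPWPPPPWPPWPPPPWPP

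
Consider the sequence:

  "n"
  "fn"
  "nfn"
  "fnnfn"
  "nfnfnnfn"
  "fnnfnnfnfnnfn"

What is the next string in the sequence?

Each term (from the third on) is the two preceding terms concatenated in order: term 3 = n·fn = nfn.
The next term joins nfnfnnfn and fnnfnnfnfnnfn.

nfnfnnfnfnnfnnfnfnnfn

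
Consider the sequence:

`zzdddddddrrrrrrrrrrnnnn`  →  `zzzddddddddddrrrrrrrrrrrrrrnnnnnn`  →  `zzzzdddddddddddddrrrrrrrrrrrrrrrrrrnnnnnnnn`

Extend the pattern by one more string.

Reading off run lengths: z runs 2, 3, 4; d runs 7, 10, 13; r runs 10, 14, 18; n runs 4, 6, 8 — each is linear in n, where the shown terms are n = 2, 3, 4.
Setting n = 5 gives 5, 16, 22, 10 characters in each block.

zzzzzddddddddddddddddrrrrrrrrrrrrrrrrrrrrrrnnnnnnnnnn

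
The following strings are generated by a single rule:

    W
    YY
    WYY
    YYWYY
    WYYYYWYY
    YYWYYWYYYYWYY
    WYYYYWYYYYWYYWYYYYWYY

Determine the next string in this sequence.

YYWYYWYYYYWYYWYYYYWYYYYWYYWYYYYWYY

From term 3 onward, concatenate the second-to-last term with the last: W·YY = WYY, YY·WYY = YYWYY, …
Continuing: YYWYYWYYYYWYY · WYYYYWYYYYWYYWYYYYWYY gives term 8.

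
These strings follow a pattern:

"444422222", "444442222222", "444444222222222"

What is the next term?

444444422222222222

Term n consists of n+1 4's, followed by 2n-1 2's, where the shown terms are n = 3, 4, 5.
At n = 6 the blocks have lengths 7, 11.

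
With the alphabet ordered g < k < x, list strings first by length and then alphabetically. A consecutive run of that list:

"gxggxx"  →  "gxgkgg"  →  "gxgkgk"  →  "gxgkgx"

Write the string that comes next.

gxgkkg

The successor of gxgkgx increments the rightmost position that isn't already x and resets every position after it to g.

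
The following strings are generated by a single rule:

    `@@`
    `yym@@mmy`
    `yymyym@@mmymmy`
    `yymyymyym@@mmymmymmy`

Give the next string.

Each term wraps the previous one in yym on the left and mmy on the right.
One more step from yymyymyym@@mmymmymmy gives the answer.

yymyymyymyym@@mmymmymmymmy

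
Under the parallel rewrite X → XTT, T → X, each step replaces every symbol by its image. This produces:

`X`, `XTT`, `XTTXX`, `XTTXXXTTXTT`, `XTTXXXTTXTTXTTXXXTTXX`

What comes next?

Replace each of the 21 characters of XTTXXXTTXTTXTTXXXTTXX in place — XTT X X XTT XTT XTT X X XTT X X XTT X X XTT XTT XTT X X XTT XTT — and concatenate.

XTTXXXTTXTTXTTXXXTTXXXTTXXXTTXTTXTTXXXTTXTT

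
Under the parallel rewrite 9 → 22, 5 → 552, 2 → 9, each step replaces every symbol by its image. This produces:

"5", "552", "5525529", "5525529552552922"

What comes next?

Replace each of the 16 characters of 5525529552552922 in place — 552 552 9 552 552 9 22 552 552 9 552 552 9 22 9 9 — and concatenate.

5525529552552922552552955255292299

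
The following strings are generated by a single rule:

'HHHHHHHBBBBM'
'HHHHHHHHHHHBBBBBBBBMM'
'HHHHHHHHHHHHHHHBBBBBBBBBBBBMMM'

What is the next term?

HHHHHHHHHHHHHHHHHHHBBBBBBBBBBBBBBBBMMMM

Reading off run lengths: H runs 7, 11, 15; B runs 4, 8, 12; M runs 1, 2, 3 — each is linear in n (n = 1, 2, …).
At n = 4 the blocks have lengths 19, 16, 4.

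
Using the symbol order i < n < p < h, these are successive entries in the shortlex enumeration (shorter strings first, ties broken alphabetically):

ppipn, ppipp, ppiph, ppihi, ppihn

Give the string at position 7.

ppihh

Stepping forward 2 times from ppihn: ppihn → ppihp, then the target.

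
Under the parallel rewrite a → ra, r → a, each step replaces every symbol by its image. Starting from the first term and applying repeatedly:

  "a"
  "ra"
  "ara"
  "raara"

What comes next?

araraara

Expanding raara: r→a, a→ra, a→ra, r→a, a→ra. Concatenated: a ra ra a ra.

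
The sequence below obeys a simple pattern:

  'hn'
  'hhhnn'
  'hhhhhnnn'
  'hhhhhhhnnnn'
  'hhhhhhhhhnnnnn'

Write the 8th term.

The n-th term is 2n-1 h's then n n's (n = 1, 2, …).
For term 8, n = 8, so the run lengths are 15, 8.

hhhhhhhhhhhhhhhnnnnnnnn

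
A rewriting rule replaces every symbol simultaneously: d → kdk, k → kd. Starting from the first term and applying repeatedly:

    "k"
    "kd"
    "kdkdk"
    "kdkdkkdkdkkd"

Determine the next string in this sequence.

Rewriting each symbol of kdkdkkdkdkkd: k→kd, d→kdk, k→kd, d→kdk, k→kd, k→kd, d→kdk, k→kd, d→kdk, k→kd, k→kd, d→kdk, which concatenates to kd kdk kd kdk kd kd kdk kd kdk kd kd kdk.

kdkdkkdkdkkdkdkdkkdkdkkdkdkdk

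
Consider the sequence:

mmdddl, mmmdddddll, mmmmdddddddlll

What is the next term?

mmmmmdddddddddllll

Each string has the form m^{n} d^{2n-1} l^{n-1}, where the shown terms are n = 2, 3, 4.
At n = 5 the blocks have lengths 5, 9, 4.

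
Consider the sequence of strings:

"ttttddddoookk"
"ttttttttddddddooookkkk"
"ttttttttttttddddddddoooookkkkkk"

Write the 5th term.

ttttttttttttttttttttddddddddddddoooooookkkkkkkkkk

The n-th term is 4n t's then 2n+2 d's then n+2 o's then 2n k's (n = 1, 2, …).
For term 5, n = 5, so the run lengths are 20, 12, 7, 10.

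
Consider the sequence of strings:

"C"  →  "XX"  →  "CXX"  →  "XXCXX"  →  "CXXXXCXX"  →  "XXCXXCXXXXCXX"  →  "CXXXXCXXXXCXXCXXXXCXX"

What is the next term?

This is a Fibonacci-style word recurrence s(k) = s(k−2)·s(k−1): e.g. C·XX = CXX.
So term 8 is XXCXXCXXXXCXX·CXXXXCXXXXCXXCXXXXCXX.

XXCXXCXXXXCXXCXXXXCXXXXCXXCXXXXCXX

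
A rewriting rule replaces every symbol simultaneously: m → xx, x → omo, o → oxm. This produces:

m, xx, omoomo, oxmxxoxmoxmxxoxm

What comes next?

Rewriting the 16 symbols of oxmxxoxmoxmxxoxm one by one yields oxm omo xx omo omo oxm omo xx oxm omo xx omo omo oxm omo xx; concatenated:

oxmomoxxomoomooxmomoxxoxmomoxxomoomooxmomoxx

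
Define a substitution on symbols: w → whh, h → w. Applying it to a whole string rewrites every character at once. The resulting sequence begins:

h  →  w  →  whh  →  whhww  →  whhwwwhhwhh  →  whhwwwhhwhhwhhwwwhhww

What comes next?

whhwwwhhwhhwhhwwwhhwwwhhwwwhhwhhwhhwwwhhwhh

φ(whhwwwhhwhhwhhwwwhhww) expands symbol-by-symbol to whh w w whh whh whh w w whh w w whh w w whh whh whh w w whh whh; joining the 21 pieces gives the next term.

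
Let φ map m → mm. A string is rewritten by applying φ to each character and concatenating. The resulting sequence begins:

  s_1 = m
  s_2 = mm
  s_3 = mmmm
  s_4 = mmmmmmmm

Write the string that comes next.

Rewriting each symbol of mmmmmmmm: m→mm, m→mm, m→mm, m→mm, m→mm, m→mm, m→mm, m→mm, which concatenates to mm mm mm mm mm mm mm mm.

mmmmmmmmmmmmmmmm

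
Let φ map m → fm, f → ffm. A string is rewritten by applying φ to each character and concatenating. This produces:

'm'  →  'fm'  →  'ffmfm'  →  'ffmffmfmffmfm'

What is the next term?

Rewriting the 13 symbols of ffmffmfmffmfm one by one yields ffm ffm fm ffm ffm fm ffm fm ffm ffm fm ffm fm; concatenated:

ffmffmfmffmffmfmffmfmffmffmfmffmfm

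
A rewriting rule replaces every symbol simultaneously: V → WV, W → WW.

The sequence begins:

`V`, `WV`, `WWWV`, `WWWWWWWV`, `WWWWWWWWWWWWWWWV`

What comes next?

Applying the rule to each of the 16 symbols of WWWWWWWWWWWWWWWV gives the pieces WW WW WW WW WW WW WW WW WW WW WW WW WW WW WW WV, which concatenate to the answer.

WWWWWWWWWWWWWWWWWWWWWWWWWWWWWWWV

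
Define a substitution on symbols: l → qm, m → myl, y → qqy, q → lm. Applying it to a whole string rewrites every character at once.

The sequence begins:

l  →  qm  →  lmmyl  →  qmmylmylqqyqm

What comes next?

lmmylmylqqyqmmylqqyqmlmlmqqylmmyl

φ(qmmylmylqqyqm) expands symbol-by-symbol to lm myl myl qqy qm myl qqy qm lm lm qqy lm myl; joining the 13 pieces gives the next term.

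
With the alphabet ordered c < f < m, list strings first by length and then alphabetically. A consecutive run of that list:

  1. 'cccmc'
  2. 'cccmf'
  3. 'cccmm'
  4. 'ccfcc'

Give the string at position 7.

Continuing the enumeration 3 steps past ccfcc: ccfcc → ccfcf → ccfcm → (answer).

ccffc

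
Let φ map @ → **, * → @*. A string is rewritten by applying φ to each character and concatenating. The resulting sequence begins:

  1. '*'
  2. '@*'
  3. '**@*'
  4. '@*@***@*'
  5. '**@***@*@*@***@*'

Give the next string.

@*@***@*@*@***@***@***@*@*@***@*

Applying the rule to each of the 16 symbols of **@***@*@*@***@* gives the pieces @* @* ** @* @* @* ** @* ** @* ** @* @* @* ** @*, which concatenate to the answer.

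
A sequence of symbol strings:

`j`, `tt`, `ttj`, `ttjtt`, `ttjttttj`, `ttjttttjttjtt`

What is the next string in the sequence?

From term 3 onward, concatenate the last term with the second-to-last: tt·j = ttj, ttj·tt = ttjtt, …
So term 7 is ttjttttjttjtt·ttjttttj.

ttjttttjttjttttjttttj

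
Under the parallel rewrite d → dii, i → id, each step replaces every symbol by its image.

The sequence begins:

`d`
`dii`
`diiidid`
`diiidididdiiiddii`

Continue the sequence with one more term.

φ(diiidididdiiiddii) expands symbol-by-symbol to dii id id id dii id dii id dii dii id id id dii dii id id; joining the 17 pieces gives the next term.

diiidididdiiiddiiiddiidiiidididdiidiiidid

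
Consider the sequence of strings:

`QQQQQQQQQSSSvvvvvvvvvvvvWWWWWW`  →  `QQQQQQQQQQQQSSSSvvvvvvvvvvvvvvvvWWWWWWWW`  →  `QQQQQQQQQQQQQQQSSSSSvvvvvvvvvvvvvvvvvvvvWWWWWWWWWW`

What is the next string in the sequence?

QQQQQQQQQQQQQQQQQQSSSSSSvvvvvvvvvvvvvvvvvvvvvvvvWWWWWWWWWWWW

The n-th term is 3n Q's then n S's then 4n v's then 2n W's, where the shown terms are n = 3, 4, 5.
At n = 6 the blocks have lengths 18, 6, 24, 12.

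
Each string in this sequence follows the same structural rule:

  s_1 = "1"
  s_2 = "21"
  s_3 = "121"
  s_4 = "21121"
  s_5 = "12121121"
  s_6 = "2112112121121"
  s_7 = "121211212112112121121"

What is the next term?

Each term (from the third on) is the two preceding terms concatenated in order: term 3 = 1·21 = 121.
Continuing: 2112112121121 · 121211212112112121121 gives term 8.

2112112121121121211212112112121121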